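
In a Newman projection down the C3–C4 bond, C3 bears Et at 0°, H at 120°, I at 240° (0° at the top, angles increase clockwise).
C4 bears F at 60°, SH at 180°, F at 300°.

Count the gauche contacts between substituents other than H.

Non-H gauche pairs: Et(0°)/F(60°); Et(0°)/F(300°); I(240°)/SH(180°); I(240°)/F(300°) — 4 interactions.

4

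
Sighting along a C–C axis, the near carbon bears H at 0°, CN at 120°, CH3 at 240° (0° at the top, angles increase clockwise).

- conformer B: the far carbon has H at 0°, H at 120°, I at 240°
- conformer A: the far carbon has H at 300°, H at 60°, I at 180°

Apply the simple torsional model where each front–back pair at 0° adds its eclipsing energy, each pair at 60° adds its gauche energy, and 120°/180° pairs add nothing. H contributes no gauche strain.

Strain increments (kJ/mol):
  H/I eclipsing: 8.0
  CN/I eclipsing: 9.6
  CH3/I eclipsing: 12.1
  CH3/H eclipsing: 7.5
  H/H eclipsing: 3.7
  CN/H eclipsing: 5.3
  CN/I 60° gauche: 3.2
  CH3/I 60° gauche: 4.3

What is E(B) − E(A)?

B (eclipsed): H(0°)/H(0°) eclipsed 3.7; CN(120°)/H(120°) eclipsed 5.3; CH3(240°)/I(240°) eclipsed 12.1 → 21.1 kJ/mol.
A (staggered): CN(120°)/I(180°) gauche 3.2; CH3(240°)/I(180°) gauche 4.3 → 7.5 kJ/mol.
E(B) − E(A) = 21.1 − 7.5 = +13.6 kJ/mol.

+13.6 kJ/mol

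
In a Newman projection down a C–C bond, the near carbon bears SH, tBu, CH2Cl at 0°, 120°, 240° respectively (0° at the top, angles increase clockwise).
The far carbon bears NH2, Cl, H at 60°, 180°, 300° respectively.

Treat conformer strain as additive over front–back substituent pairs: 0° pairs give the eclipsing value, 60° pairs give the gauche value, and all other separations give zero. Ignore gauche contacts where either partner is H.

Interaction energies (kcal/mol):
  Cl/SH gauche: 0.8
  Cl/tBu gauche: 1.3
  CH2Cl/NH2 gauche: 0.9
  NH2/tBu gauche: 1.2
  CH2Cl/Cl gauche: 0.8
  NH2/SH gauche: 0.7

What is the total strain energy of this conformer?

This conformer is staggered. SH at 0° is gauche with NH2 at 60° (0.7); tBu at 120° is gauche with NH2 at 60° (1.2); tBu at 120° is gauche with Cl at 180° (1.3); CH2Cl at 240° is gauche with Cl at 180° (0.8). Total 4.0 kcal/mol.

4.0 kcal/mol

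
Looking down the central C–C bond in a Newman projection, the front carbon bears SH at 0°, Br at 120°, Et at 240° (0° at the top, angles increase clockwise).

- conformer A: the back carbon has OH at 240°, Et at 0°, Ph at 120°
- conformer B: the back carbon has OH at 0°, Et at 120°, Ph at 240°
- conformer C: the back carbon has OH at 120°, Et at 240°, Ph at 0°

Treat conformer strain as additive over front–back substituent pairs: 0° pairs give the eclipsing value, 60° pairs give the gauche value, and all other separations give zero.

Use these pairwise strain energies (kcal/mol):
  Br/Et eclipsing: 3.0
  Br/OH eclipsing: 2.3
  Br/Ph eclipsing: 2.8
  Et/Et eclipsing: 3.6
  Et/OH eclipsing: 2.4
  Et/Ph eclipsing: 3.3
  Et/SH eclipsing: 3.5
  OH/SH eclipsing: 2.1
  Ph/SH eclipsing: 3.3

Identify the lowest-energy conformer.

B

A (eclipsed): SH(0°)/Et(0°) eclipsed 3.5; Br(120°)/Ph(120°) eclipsed 2.8; Et(240°)/OH(240°) eclipsed 2.4 → 8.7 kcal/mol.
B (eclipsed): SH(0°)/OH(0°) eclipsed 2.1; Br(120°)/Et(120°) eclipsed 3.0; Et(240°)/Ph(240°) eclipsed 3.3 → 8.4 kcal/mol.
C (eclipsed): SH(0°)/Ph(0°) eclipsed 3.3; Br(120°)/OH(120°) eclipsed 2.3; Et(240°)/Et(240°) eclipsed 3.6 → 9.2 kcal/mol.
B has the lowest total (8.4 kcal/mol).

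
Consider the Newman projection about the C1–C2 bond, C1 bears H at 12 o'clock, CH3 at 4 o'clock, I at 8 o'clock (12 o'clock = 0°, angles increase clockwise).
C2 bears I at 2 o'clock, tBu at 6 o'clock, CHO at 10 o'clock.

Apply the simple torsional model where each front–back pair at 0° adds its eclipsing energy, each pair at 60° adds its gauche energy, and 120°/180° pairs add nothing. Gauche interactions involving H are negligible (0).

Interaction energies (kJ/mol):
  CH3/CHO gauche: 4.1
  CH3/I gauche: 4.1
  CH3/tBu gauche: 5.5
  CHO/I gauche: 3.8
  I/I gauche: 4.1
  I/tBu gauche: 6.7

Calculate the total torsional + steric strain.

20.1 kJ/mol

This conformer (staggered): CH3(120°)/I(60°) gauche 4.1; CH3(120°)/tBu(180°) gauche 5.5; I(240°)/tBu(180°) gauche 6.7; I(240°)/CHO(300°) gauche 3.8 → 20.1 kJ/mol.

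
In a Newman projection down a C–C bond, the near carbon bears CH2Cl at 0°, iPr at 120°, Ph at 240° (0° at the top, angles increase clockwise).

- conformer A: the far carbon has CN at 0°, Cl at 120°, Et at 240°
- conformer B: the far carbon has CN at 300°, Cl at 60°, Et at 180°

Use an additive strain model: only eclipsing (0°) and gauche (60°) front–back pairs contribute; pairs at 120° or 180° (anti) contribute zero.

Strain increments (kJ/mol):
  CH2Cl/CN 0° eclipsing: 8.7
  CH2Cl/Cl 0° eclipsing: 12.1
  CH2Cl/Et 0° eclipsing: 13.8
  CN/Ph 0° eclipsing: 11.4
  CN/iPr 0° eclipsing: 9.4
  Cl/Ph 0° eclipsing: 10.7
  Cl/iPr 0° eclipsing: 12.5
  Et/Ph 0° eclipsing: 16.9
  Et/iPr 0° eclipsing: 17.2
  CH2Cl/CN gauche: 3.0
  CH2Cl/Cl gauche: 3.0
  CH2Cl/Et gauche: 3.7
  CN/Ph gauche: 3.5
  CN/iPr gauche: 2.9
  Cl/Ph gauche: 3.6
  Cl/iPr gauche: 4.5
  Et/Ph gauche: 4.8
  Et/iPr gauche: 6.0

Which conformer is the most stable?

A (eclipsed): CH2Cl(0°)/CN(0°) eclipsed 8.7; iPr(120°)/Cl(120°) eclipsed 12.5; Ph(240°)/Et(240°) eclipsed 16.9 → 38.1 kJ/mol.
B (staggered): CH2Cl(0°)/CN(300°) gauche 3.0; CH2Cl(0°)/Cl(60°) gauche 3.0; iPr(120°)/Cl(60°) gauche 4.5; iPr(120°)/Et(180°) gauche 6.0; Ph(240°)/CN(300°) gauche 3.5; Ph(240°)/Et(180°) gauche 4.8 → 24.8 kJ/mol.
B has the lowest total (24.8 kJ/mol).

B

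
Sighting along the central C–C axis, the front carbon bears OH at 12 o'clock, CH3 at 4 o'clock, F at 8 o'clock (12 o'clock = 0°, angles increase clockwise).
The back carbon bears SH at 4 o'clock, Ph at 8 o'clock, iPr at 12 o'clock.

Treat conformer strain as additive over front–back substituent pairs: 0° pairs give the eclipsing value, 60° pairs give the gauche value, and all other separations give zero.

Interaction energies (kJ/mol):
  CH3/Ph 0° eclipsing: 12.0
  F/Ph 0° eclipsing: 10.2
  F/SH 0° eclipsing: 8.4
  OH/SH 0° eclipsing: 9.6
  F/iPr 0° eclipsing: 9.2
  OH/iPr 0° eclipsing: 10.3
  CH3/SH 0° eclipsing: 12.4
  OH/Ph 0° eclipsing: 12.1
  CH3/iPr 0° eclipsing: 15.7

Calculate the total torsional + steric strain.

32.9 kJ/mol

This conformer (eclipsed): OH(0°)/iPr(0°) eclipsed 10.3; CH3(120°)/SH(120°) eclipsed 12.4; F(240°)/Ph(240°) eclipsed 10.2 → 32.9 kJ/mol.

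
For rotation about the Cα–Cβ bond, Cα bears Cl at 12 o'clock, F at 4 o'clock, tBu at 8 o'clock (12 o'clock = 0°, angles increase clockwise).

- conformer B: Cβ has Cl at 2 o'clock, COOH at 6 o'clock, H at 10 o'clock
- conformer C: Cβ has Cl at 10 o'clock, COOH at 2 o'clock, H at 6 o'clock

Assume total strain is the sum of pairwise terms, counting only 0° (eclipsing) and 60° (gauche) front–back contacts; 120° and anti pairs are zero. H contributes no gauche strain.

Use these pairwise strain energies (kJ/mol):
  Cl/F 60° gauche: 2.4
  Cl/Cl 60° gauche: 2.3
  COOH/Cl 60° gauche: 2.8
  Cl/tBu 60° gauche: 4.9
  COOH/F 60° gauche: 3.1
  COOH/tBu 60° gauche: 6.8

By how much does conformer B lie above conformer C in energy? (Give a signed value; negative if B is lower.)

+1.5 kJ/mol

B (staggered): Cl–Cl gauche, F–Cl gauche, F–COOH gauche, tBu–COOH gauche; 2.3 + 2.4 + 3.1 + 6.8 = 14.6 kJ/mol.
C (staggered): Cl–Cl gauche, Cl–COOH gauche, F–COOH gauche, tBu–Cl gauche; 2.3 + 2.8 + 3.1 + 4.9 = 13.1 kJ/mol.
E(B) − E(C) = 14.6 − 13.1 = +1.5 kJ/mol.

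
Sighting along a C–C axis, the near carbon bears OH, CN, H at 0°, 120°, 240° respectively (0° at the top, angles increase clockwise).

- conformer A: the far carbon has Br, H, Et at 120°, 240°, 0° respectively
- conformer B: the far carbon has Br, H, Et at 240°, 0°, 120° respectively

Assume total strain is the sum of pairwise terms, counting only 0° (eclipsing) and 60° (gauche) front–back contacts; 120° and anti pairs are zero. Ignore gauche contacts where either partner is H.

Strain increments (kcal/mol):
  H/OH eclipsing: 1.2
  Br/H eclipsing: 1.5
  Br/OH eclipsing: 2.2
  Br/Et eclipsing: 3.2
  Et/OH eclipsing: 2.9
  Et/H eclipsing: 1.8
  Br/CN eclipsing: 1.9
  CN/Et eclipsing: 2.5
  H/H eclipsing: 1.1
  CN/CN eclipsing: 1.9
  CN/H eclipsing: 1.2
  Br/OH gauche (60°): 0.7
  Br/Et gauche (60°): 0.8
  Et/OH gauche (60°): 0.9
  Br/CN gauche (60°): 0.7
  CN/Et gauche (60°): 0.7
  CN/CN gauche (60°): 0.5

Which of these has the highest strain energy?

A (eclipsed): OH(0°)/Et(0°) eclipsed 2.9; CN(120°)/Br(120°) eclipsed 1.9; H(240°)/H(240°) eclipsed 1.1 → 5.9 kcal/mol.
B (eclipsed): OH(0°)/H(0°) eclipsed 1.2; CN(120°)/Et(120°) eclipsed 2.5; H(240°)/Br(240°) eclipsed 1.5 → 5.2 kcal/mol.
A has the highest total (5.9 kcal/mol).

A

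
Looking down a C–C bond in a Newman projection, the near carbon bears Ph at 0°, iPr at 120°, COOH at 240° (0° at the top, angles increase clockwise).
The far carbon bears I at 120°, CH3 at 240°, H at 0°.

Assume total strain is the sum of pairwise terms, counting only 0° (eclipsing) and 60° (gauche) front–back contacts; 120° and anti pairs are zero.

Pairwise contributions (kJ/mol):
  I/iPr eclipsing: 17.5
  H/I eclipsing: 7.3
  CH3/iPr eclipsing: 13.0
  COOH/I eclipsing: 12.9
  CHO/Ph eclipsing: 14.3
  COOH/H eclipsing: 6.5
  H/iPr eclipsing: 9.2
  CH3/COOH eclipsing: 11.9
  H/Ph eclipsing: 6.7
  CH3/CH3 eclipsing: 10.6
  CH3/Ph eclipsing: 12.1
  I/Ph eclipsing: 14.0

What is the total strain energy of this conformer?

36.1 kJ/mol

This conformer (eclipsed): Ph–H eclipsed, iPr–I eclipsed, COOH–CH3 eclipsed; 6.7 + 17.5 + 11.9 = 36.1 kJ/mol.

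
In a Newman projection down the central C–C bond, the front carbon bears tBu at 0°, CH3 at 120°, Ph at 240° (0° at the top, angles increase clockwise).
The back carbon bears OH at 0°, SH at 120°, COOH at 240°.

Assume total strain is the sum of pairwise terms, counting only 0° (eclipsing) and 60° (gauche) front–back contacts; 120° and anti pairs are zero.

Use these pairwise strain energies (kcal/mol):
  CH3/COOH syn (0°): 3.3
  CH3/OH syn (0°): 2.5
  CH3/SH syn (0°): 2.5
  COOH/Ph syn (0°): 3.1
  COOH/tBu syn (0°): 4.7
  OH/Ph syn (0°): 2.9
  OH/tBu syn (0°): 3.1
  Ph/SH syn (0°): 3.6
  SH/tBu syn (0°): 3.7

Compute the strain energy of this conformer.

This conformer (eclipsed): tBu(0°)/OH(0°) eclipsed 3.1; CH3(120°)/SH(120°) eclipsed 2.5; Ph(240°)/COOH(240°) eclipsed 3.1 → 8.7 kcal/mol.

8.7 kcal/mol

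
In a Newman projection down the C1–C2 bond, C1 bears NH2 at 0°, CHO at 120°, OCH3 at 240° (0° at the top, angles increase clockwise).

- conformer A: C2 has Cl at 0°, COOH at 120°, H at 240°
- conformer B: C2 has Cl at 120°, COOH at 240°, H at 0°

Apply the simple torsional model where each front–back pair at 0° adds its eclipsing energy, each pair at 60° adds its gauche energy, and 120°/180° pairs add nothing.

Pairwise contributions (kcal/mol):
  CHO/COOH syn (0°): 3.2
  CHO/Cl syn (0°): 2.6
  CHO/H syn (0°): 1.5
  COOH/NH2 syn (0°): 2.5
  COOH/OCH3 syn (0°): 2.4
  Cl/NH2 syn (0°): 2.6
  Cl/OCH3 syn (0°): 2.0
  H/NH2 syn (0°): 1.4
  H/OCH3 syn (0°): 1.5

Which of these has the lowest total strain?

A (eclipsed): NH2(0°)/Cl(0°) eclipsed 2.6; CHO(120°)/COOH(120°) eclipsed 3.2; OCH3(240°)/H(240°) eclipsed 1.5 → 7.3 kcal/mol.
B (eclipsed): NH2(0°)/H(0°) eclipsed 1.4; CHO(120°)/Cl(120°) eclipsed 2.6; OCH3(240°)/COOH(240°) eclipsed 2.4 → 6.4 kcal/mol.
B has the lowest total (6.4 kcal/mol).

B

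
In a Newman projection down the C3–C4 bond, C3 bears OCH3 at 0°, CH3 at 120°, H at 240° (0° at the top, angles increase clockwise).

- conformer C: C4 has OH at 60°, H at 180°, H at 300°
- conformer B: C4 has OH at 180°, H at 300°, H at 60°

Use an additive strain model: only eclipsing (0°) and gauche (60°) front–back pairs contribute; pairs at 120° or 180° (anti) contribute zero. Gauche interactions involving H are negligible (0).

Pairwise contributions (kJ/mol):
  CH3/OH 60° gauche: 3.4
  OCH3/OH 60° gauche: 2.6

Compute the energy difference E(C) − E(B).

+2.6 kJ/mol

C (staggered): OCH3(0°)/OH(60°) gauche 2.6; CH3(120°)/OH(60°) gauche 3.4 → 6.0 kJ/mol.
B (staggered): CH3(120°)/OH(180°) gauche 3.4 → 3.4 kJ/mol.
E(C) − E(B) = 6.0 − 3.4 = +2.6 kJ/mol.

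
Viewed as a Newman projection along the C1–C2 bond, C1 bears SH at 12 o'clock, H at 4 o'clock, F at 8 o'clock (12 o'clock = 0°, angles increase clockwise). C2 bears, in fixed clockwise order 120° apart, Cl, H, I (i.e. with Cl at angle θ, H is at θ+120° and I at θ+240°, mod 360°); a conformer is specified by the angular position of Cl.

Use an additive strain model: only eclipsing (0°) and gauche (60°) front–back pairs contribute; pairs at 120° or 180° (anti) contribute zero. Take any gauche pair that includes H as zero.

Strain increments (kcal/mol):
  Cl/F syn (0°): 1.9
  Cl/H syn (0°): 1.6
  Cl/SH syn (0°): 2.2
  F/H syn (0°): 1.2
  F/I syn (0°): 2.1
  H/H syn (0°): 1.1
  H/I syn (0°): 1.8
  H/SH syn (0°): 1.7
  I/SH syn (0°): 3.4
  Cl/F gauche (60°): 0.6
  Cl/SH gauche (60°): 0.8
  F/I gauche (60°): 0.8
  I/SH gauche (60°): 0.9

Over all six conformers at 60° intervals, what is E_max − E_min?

4.7 kcal/mol

Cl at 0° is eclipsed. SH at 0° is eclipsed with Cl at 0° (2.2); H at 120° is eclipsed with H at 120° (1.1); F at 240° is eclipsed with I at 240° (2.1). Total 5.4 kcal/mol.
Cl at 60° is staggered. SH at 0° is gauche with Cl at 60° (0.8); SH at 0° is gauche with I at 300° (0.9); F at 240° is gauche with I at 300° (0.8). Total 2.5 kcal/mol.
Cl at 120° is eclipsed. SH at 0° is eclipsed with I at 0° (3.4); H at 120° is eclipsed with Cl at 120° (1.6); F at 240° is eclipsed with H at 240° (1.2). Total 6.2 kcal/mol.
Cl at 180° is staggered. SH at 0° is gauche with I at 60° (0.9); F at 240° is gauche with Cl at 180° (0.6). Total 1.5 kcal/mol.
Cl at 240° is eclipsed. SH at 0° is eclipsed with H at 0° (1.7); H at 120° is eclipsed with I at 120° (1.8); F at 240° is eclipsed with Cl at 240° (1.9). Total 5.4 kcal/mol.
Cl at 300° is staggered. SH at 0° is gauche with Cl at 300° (0.8); F at 240° is gauche with Cl at 300° (0.6); F at 240° is gauche with I at 180° (0.8). Total 2.2 kcal/mol.
Max at 120° (6.2 kcal/mol), min at 180° (1.5 kcal/mol); barrier = 4.7 kcal/mol.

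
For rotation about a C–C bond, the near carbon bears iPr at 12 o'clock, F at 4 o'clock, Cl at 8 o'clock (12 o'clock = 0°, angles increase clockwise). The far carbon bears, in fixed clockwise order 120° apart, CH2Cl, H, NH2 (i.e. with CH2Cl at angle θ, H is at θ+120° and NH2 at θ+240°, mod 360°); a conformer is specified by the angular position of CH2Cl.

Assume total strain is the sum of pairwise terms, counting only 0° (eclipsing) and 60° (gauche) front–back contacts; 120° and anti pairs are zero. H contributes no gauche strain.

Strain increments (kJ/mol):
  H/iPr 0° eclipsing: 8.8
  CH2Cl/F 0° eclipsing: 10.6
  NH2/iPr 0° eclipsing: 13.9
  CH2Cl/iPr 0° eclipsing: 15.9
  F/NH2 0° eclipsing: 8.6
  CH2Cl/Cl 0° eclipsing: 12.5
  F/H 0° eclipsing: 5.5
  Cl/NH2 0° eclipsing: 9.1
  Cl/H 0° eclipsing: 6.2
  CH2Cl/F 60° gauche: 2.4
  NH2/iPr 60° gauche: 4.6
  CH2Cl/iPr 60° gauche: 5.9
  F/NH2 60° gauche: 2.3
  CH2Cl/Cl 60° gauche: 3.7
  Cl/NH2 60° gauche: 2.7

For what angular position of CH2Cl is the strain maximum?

120°

CH2Cl at 0° (eclipsed): iPr(0°)/CH2Cl(0°) eclipsed 15.9; F(120°)/H(120°) eclipsed 5.5; Cl(240°)/NH2(240°) eclipsed 9.1 → 30.5 kJ/mol.
CH2Cl at 60° (staggered): iPr(0°)/CH2Cl(60°) gauche 5.9; iPr(0°)/NH2(300°) gauche 4.6; F(120°)/CH2Cl(60°) gauche 2.4; Cl(240°)/NH2(300°) gauche 2.7 → 15.6 kJ/mol.
CH2Cl at 120° (eclipsed): iPr(0°)/NH2(0°) eclipsed 13.9; F(120°)/CH2Cl(120°) eclipsed 10.6; Cl(240°)/H(240°) eclipsed 6.2 → 30.7 kJ/mol.
CH2Cl at 180° (staggered): iPr(0°)/NH2(60°) gauche 4.6; F(120°)/CH2Cl(180°) gauche 2.4; F(120°)/NH2(60°) gauche 2.3; Cl(240°)/CH2Cl(180°) gauche 3.7 → 13.0 kJ/mol.
CH2Cl at 240° (eclipsed): iPr(0°)/H(0°) eclipsed 8.8; F(120°)/NH2(120°) eclipsed 8.6; Cl(240°)/CH2Cl(240°) eclipsed 12.5 → 29.9 kJ/mol.
CH2Cl at 300° (staggered): iPr(0°)/CH2Cl(300°) gauche 5.9; F(120°)/NH2(180°) gauche 2.3; Cl(240°)/CH2Cl(300°) gauche 3.7; Cl(240°)/NH2(180°) gauche 2.7 → 14.6 kJ/mol.
The maximum (30.7 kJ/mol) occurs with CH2Cl at 120°.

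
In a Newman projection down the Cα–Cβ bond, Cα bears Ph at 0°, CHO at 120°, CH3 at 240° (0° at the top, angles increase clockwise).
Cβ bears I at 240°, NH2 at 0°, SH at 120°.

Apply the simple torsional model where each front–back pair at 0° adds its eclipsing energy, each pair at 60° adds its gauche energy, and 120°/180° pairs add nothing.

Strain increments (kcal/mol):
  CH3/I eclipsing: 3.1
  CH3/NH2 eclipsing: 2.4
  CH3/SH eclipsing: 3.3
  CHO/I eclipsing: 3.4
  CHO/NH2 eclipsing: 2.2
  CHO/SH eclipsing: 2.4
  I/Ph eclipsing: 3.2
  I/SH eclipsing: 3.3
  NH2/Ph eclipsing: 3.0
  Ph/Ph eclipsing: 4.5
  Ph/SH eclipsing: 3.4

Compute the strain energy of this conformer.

This conformer (eclipsed): Ph–NH2 eclipsed, CHO–SH eclipsed, CH3–I eclipsed; 3.0 + 2.4 + 3.1 = 8.5 kcal/mol.

8.5 kcal/mol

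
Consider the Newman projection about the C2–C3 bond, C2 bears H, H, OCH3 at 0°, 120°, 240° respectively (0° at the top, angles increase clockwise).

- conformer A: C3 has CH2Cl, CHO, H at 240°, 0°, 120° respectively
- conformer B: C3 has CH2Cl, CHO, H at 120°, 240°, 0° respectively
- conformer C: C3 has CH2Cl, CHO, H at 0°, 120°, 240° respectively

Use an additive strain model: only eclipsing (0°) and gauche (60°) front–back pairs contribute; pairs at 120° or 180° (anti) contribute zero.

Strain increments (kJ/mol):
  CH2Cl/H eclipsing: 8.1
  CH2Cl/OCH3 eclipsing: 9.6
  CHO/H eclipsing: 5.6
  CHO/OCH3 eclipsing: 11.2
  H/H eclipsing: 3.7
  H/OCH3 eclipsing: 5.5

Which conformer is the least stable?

B

A (eclipsed): H(0°)/CHO(0°) eclipsed 5.6; H(120°)/H(120°) eclipsed 3.7; OCH3(240°)/CH2Cl(240°) eclipsed 9.6 → 18.9 kJ/mol.
B (eclipsed): H(0°)/H(0°) eclipsed 3.7; H(120°)/CH2Cl(120°) eclipsed 8.1; OCH3(240°)/CHO(240°) eclipsed 11.2 → 23.0 kJ/mol.
C (eclipsed): H(0°)/CH2Cl(0°) eclipsed 8.1; H(120°)/CHO(120°) eclipsed 5.6; OCH3(240°)/H(240°) eclipsed 5.5 → 19.2 kJ/mol.
B has the highest total (23.0 kJ/mol).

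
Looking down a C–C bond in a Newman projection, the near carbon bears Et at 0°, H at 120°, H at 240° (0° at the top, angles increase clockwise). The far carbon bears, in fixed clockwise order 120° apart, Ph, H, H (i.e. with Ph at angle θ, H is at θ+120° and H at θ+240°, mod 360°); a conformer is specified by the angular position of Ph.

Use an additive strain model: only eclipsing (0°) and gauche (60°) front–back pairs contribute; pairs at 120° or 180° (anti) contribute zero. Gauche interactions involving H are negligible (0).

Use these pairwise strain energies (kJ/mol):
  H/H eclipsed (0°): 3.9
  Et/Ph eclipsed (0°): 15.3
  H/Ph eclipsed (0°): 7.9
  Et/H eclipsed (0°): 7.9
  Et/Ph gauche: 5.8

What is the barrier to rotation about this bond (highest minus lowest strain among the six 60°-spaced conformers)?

Ph at 0° (eclipsed): Et(0°)/Ph(0°) eclipsed 15.3; H(120°)/H(120°) eclipsed 3.9; H(240°)/H(240°) eclipsed 3.9 → 23.1 kJ/mol.
Ph at 60° (staggered): Et(0°)/Ph(60°) gauche 5.8 → 5.8 kJ/mol.
Ph at 120° (eclipsed): Et(0°)/H(0°) eclipsed 7.9; H(120°)/Ph(120°) eclipsed 7.9; H(240°)/H(240°) eclipsed 3.9 → 19.7 kJ/mol.
Ph at 180° (staggered): no non-H gauche contacts → 0.0 kJ/mol.
Ph at 240° (eclipsed): Et(0°)/H(0°) eclipsed 7.9; H(120°)/H(120°) eclipsed 3.9; H(240°)/Ph(240°) eclipsed 7.9 → 19.7 kJ/mol.
Ph at 300° (staggered): Et(0°)/Ph(300°) gauche 5.8 → 5.8 kJ/mol.
Max at 0° (23.1 kJ/mol), min at 180° (0.0 kJ/mol); barrier = 23.1 kJ/mol.

23.1 kJ/mol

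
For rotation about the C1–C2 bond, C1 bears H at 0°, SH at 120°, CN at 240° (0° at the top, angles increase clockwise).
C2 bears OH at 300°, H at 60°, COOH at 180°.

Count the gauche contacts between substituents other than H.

3

Non-H gauche pairs: SH(120°)/COOH(180°); CN(240°)/OH(300°); CN(240°)/COOH(180°) — 3 interactions.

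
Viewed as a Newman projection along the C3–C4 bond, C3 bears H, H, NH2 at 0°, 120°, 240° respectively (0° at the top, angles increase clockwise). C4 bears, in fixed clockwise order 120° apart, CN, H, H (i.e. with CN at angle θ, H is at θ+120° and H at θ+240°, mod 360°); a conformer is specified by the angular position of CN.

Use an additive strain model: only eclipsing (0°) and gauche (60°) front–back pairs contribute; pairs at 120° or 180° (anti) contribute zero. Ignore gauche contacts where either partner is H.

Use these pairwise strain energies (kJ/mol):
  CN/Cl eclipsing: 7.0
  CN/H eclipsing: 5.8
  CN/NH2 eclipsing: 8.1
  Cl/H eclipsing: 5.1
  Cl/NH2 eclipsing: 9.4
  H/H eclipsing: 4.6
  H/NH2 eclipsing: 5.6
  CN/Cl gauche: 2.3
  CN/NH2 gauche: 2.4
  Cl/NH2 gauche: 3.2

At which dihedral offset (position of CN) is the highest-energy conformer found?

CN at 0° (eclipsed): H(0°)/CN(0°) eclipsed 5.8; H(120°)/H(120°) eclipsed 4.6; NH2(240°)/H(240°) eclipsed 5.6 → 16.0 kJ/mol.
CN at 60° (staggered): no non-H gauche contacts → 0.0 kJ/mol.
CN at 120° (eclipsed): H(0°)/H(0°) eclipsed 4.6; H(120°)/CN(120°) eclipsed 5.8; NH2(240°)/H(240°) eclipsed 5.6 → 16.0 kJ/mol.
CN at 180° (staggered): NH2(240°)/CN(180°) gauche 2.4 → 2.4 kJ/mol.
CN at 240° (eclipsed): H(0°)/H(0°) eclipsed 4.6; H(120°)/H(120°) eclipsed 4.6; NH2(240°)/CN(240°) eclipsed 8.1 → 17.3 kJ/mol.
CN at 300° (staggered): NH2(240°)/CN(300°) gauche 2.4 → 2.4 kJ/mol.
The maximum (17.3 kJ/mol) occurs with CN at 240°.

240°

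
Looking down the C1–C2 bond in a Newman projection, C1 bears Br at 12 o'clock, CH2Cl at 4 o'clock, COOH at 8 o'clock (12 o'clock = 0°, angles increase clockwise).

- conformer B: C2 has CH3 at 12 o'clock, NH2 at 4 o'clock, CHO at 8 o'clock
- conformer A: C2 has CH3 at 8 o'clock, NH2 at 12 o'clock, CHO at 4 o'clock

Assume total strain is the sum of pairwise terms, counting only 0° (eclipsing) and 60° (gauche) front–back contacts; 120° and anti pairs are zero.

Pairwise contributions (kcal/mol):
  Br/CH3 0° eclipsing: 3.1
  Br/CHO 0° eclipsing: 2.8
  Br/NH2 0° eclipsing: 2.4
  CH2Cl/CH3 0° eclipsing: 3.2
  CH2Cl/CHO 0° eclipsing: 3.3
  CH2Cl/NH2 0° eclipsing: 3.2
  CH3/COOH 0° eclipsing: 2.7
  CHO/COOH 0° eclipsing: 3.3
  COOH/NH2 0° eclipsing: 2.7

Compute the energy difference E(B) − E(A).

B is eclipsed. Br at 0° is eclipsed with CH3 at 0° (3.1); CH2Cl at 120° is eclipsed with NH2 at 120° (3.2); COOH at 240° is eclipsed with CHO at 240° (3.3). Total 9.6 kcal/mol.
A is eclipsed. Br at 0° is eclipsed with NH2 at 0° (2.4); CH2Cl at 120° is eclipsed with CHO at 120° (3.3); COOH at 240° is eclipsed with CH3 at 240° (2.7). Total 8.4 kcal/mol.
E(B) − E(A) = 9.6 − 8.4 = +1.2 kcal/mol.

+1.2 kcal/mol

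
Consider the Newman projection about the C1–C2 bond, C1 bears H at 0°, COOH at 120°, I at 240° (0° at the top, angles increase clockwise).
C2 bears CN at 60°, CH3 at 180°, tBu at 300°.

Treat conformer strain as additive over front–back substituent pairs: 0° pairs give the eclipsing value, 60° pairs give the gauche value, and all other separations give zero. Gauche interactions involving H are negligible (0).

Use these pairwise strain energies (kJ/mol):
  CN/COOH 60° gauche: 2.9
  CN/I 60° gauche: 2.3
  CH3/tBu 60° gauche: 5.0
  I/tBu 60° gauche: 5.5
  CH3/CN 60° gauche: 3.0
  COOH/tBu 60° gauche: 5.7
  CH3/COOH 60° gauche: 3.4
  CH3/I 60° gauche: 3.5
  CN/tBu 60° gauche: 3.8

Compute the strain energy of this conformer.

This conformer (staggered): COOH(120°)/CN(60°) gauche 2.9; COOH(120°)/CH3(180°) gauche 3.4; I(240°)/CH3(180°) gauche 3.5; I(240°)/tBu(300°) gauche 5.5 → 15.3 kJ/mol.

15.3 kJ/mol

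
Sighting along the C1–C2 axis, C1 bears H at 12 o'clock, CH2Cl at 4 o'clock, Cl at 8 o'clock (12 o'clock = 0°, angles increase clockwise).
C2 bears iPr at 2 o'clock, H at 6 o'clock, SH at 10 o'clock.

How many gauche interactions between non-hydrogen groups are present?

2

Non-H gauche pairs: CH2Cl(120°)/iPr(60°); Cl(240°)/SH(300°) — 2 interactions.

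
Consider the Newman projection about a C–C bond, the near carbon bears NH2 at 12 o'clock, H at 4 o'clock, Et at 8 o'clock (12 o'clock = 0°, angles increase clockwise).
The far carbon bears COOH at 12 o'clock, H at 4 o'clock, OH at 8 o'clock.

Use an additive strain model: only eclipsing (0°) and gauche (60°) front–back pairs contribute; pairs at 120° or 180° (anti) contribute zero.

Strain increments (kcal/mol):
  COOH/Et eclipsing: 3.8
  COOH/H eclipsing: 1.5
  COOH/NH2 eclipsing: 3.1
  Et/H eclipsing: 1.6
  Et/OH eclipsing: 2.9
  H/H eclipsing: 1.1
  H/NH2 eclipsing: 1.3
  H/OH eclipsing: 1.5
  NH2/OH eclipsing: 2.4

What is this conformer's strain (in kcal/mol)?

7.1 kcal/mol

This conformer (eclipsed): NH2(0°)/COOH(0°) eclipsed 3.1; H(120°)/H(120°) eclipsed 1.1; Et(240°)/OH(240°) eclipsed 2.9 → 7.1 kcal/mol.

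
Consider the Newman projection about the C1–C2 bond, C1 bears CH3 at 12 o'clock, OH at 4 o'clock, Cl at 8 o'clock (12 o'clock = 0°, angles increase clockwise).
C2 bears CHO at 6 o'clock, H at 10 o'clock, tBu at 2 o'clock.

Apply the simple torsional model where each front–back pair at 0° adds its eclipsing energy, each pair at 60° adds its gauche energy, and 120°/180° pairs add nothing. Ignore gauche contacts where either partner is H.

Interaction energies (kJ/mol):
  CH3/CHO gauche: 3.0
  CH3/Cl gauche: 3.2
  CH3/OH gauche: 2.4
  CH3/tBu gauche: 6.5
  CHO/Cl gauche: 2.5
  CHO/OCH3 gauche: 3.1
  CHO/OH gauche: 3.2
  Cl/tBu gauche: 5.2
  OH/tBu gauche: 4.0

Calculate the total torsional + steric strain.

16.2 kJ/mol

This conformer is staggered. CH3 at 0° is gauche with tBu at 60° (6.5); OH at 120° is gauche with CHO at 180° (3.2); OH at 120° is gauche with tBu at 60° (4.0); Cl at 240° is gauche with CHO at 180° (2.5). Total 16.2 kJ/mol.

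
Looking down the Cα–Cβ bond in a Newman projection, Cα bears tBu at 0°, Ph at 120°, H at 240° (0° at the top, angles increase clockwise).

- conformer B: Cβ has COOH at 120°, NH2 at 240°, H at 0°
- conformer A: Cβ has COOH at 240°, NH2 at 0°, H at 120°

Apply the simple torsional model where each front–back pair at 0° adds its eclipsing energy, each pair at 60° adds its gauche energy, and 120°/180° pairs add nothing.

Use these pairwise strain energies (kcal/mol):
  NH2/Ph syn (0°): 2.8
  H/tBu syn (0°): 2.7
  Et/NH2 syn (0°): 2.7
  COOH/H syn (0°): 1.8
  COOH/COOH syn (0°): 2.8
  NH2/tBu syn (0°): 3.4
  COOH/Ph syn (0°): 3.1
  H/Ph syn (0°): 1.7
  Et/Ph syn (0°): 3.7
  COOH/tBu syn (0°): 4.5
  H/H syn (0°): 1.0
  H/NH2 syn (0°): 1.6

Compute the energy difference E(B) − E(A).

+0.5 kcal/mol

B (eclipsed): tBu–H eclipsed, Ph–COOH eclipsed, H–NH2 eclipsed; 2.7 + 3.1 + 1.6 = 7.4 kcal/mol.
A (eclipsed): tBu–NH2 eclipsed, Ph–H eclipsed, H–COOH eclipsed; 3.4 + 1.7 + 1.8 = 6.9 kcal/mol.
E(B) − E(A) = 7.4 − 6.9 = +0.5 kcal/mol.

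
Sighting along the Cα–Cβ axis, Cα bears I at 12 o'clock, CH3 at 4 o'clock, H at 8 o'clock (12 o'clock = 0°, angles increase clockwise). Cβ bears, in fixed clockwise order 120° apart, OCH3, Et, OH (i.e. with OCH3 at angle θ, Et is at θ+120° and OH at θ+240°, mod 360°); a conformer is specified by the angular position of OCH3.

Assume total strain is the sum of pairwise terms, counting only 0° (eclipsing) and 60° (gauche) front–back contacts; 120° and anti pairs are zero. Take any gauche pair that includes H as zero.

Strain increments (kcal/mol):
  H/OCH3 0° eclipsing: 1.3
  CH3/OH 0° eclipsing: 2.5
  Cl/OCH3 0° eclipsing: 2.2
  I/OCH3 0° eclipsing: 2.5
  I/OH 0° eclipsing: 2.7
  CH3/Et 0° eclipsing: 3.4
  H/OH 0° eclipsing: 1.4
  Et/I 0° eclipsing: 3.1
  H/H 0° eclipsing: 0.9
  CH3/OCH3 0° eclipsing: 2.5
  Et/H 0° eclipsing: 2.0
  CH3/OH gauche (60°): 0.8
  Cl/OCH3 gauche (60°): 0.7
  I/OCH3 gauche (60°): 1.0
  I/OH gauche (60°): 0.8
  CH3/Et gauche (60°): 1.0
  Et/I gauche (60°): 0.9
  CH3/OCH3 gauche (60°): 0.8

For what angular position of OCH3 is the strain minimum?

180°

OCH3 at 0° (eclipsed): I(0°)/OCH3(0°) eclipsed 2.5; CH3(120°)/Et(120°) eclipsed 3.4; H(240°)/OH(240°) eclipsed 1.4 → 7.3 kcal/mol.
OCH3 at 60° (staggered): I(0°)/OCH3(60°) gauche 1.0; I(0°)/OH(300°) gauche 0.8; CH3(120°)/OCH3(60°) gauche 0.8; CH3(120°)/Et(180°) gauche 1.0 → 3.6 kcal/mol.
OCH3 at 120° (eclipsed): I(0°)/OH(0°) eclipsed 2.7; CH3(120°)/OCH3(120°) eclipsed 2.5; H(240°)/Et(240°) eclipsed 2.0 → 7.2 kcal/mol.
OCH3 at 180° (staggered): I(0°)/Et(300°) gauche 0.9; I(0°)/OH(60°) gauche 0.8; CH3(120°)/OCH3(180°) gauche 0.8; CH3(120°)/OH(60°) gauche 0.8 → 3.3 kcal/mol.
OCH3 at 240° (eclipsed): I(0°)/Et(0°) eclipsed 3.1; CH3(120°)/OH(120°) eclipsed 2.5; H(240°)/OCH3(240°) eclipsed 1.3 → 6.9 kcal/mol.
OCH3 at 300° (staggered): I(0°)/OCH3(300°) gauche 1.0; I(0°)/Et(60°) gauche 0.9; CH3(120°)/Et(60°) gauche 1.0; CH3(120°)/OH(180°) gauche 0.8 → 3.7 kcal/mol.
The minimum (3.3 kcal/mol) occurs with OCH3 at 180°.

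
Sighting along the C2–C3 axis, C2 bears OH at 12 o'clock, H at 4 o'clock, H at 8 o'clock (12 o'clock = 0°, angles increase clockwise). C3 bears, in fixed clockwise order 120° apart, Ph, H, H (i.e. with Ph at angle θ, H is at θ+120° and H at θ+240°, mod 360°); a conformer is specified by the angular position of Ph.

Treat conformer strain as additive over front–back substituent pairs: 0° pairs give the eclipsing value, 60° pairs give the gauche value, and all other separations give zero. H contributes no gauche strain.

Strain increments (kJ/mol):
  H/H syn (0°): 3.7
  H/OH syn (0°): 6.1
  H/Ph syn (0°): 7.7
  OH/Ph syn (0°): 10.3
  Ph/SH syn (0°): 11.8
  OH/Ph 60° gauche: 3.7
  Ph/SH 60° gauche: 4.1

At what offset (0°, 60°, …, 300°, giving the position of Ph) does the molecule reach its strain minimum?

180°

Ph at 0° (eclipsed): OH(0°)/Ph(0°) eclipsed 10.3; H(120°)/H(120°) eclipsed 3.7; H(240°)/H(240°) eclipsed 3.7 → 17.7 kJ/mol.
Ph at 60° (staggered): OH(0°)/Ph(60°) gauche 3.7 → 3.7 kJ/mol.
Ph at 120° (eclipsed): OH(0°)/H(0°) eclipsed 6.1; H(120°)/Ph(120°) eclipsed 7.7; H(240°)/H(240°) eclipsed 3.7 → 17.5 kJ/mol.
Ph at 180° (staggered): no non-H gauche contacts → 0.0 kJ/mol.
Ph at 240° (eclipsed): OH(0°)/H(0°) eclipsed 6.1; H(120°)/H(120°) eclipsed 3.7; H(240°)/Ph(240°) eclipsed 7.7 → 17.5 kJ/mol.
Ph at 300° (staggered): OH(0°)/Ph(300°) gauche 3.7 → 3.7 kJ/mol.
The minimum (0.0 kJ/mol) occurs with Ph at 180°.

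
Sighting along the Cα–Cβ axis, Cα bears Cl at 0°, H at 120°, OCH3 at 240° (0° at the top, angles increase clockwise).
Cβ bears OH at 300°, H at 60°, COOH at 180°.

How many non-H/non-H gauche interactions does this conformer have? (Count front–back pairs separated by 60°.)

Non-H gauche pairs: Cl(0°)/OH(300°); OCH3(240°)/OH(300°); OCH3(240°)/COOH(180°) — 3 interactions.

3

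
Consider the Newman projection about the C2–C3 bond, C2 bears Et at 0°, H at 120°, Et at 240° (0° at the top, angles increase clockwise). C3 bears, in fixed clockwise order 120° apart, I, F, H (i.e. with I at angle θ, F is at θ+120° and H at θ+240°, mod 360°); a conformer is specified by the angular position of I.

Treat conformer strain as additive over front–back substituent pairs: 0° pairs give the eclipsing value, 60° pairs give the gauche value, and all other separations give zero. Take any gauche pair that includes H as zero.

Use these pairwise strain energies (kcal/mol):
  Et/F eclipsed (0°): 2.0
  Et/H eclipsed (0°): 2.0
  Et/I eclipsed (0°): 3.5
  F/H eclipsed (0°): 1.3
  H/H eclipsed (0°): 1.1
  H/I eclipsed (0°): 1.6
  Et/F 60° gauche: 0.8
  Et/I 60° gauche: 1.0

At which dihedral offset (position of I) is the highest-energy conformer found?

I at 0° (eclipsed): Et(0°)/I(0°) eclipsed 3.5; H(120°)/F(120°) eclipsed 1.3; Et(240°)/H(240°) eclipsed 2.0 → 6.8 kcal/mol.
I at 60° (staggered): Et(0°)/I(60°) gauche 1.0; Et(240°)/F(180°) gauche 0.8 → 1.8 kcal/mol.
I at 120° (eclipsed): Et(0°)/H(0°) eclipsed 2.0; H(120°)/I(120°) eclipsed 1.6; Et(240°)/F(240°) eclipsed 2.0 → 5.6 kcal/mol.
I at 180° (staggered): Et(0°)/F(300°) gauche 0.8; Et(240°)/I(180°) gauche 1.0; Et(240°)/F(300°) gauche 0.8 → 2.6 kcal/mol.
I at 240° (eclipsed): Et(0°)/F(0°) eclipsed 2.0; H(120°)/H(120°) eclipsed 1.1; Et(240°)/I(240°) eclipsed 3.5 → 6.6 kcal/mol.
I at 300° (staggered): Et(0°)/I(300°) gauche 1.0; Et(0°)/F(60°) gauche 0.8; Et(240°)/I(300°) gauche 1.0 → 2.8 kcal/mol.
The maximum (6.8 kcal/mol) occurs with I at 0°.

0°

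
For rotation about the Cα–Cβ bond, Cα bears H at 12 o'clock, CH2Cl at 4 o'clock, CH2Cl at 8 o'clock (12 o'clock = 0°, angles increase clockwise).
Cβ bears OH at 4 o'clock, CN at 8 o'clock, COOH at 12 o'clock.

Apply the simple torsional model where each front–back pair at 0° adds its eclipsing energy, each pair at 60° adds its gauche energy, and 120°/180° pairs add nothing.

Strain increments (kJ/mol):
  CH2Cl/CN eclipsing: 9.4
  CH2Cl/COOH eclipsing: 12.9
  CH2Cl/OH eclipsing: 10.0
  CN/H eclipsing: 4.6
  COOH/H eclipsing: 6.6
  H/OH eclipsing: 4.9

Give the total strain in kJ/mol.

This conformer is eclipsed. H at 0° is eclipsed with COOH at 0° (6.6); CH2Cl at 120° is eclipsed with OH at 120° (10.0); CH2Cl at 240° is eclipsed with CN at 240° (9.4). Total 26.0 kJ/mol.

26.0 kJ/mol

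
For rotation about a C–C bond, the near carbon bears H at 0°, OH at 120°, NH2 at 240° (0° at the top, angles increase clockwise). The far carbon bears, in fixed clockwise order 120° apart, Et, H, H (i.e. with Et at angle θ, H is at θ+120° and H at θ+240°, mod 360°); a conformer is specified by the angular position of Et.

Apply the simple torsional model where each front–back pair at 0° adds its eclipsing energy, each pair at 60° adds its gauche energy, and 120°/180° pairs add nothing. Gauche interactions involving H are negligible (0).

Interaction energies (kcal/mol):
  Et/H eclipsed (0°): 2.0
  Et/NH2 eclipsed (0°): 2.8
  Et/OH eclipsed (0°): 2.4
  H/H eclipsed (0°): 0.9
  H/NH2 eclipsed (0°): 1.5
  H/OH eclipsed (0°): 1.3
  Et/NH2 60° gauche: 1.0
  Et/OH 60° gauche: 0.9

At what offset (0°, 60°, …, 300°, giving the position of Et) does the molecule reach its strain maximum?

240°

Et at 0° is eclipsed. H at 0° is eclipsed with Et at 0° (2.0); OH at 120° is eclipsed with H at 120° (1.3); NH2 at 240° is eclipsed with H at 240° (1.5). Total 4.8 kcal/mol.
Et at 60° is staggered. OH at 120° is gauche with Et at 60° (0.9). Total 0.9 kcal/mol.
Et at 120° is eclipsed. H at 0° is eclipsed with H at 0° (0.9); OH at 120° is eclipsed with Et at 120° (2.4); NH2 at 240° is eclipsed with H at 240° (1.5). Total 4.8 kcal/mol.
Et at 180° is staggered. OH at 120° is gauche with Et at 180° (0.9); NH2 at 240° is gauche with Et at 180° (1.0). Total 1.9 kcal/mol.
Et at 240° is eclipsed. H at 0° is eclipsed with H at 0° (0.9); OH at 120° is eclipsed with H at 120° (1.3); NH2 at 240° is eclipsed with Et at 240° (2.8). Total 5.0 kcal/mol.
Et at 300° is staggered. NH2 at 240° is gauche with Et at 300° (1.0). Total 1.0 kcal/mol.
The maximum (5.0 kcal/mol) occurs with Et at 240°.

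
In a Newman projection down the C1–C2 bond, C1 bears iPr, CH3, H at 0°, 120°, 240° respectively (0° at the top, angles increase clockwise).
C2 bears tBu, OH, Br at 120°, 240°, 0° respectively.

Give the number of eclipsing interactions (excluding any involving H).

Non-H eclipsing pairs: iPr(0°)/Br(0°); CH3(120°)/tBu(120°) — 2 interactions.

2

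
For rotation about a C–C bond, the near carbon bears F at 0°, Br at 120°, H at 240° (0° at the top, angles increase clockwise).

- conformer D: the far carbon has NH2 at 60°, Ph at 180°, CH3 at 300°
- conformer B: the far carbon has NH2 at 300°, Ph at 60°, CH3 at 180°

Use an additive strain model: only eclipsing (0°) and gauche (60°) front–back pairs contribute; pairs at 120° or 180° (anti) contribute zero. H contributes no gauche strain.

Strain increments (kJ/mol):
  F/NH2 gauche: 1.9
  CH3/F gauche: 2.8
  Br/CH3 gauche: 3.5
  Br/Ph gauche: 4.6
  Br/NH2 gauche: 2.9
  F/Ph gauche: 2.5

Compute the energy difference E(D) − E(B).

D (staggered): F(0°)/NH2(60°) gauche 1.9; F(0°)/CH3(300°) gauche 2.8; Br(120°)/NH2(60°) gauche 2.9; Br(120°)/Ph(180°) gauche 4.6 → 12.2 kJ/mol.
B (staggered): F(0°)/NH2(300°) gauche 1.9; F(0°)/Ph(60°) gauche 2.5; Br(120°)/Ph(60°) gauche 4.6; Br(120°)/CH3(180°) gauche 3.5 → 12.5 kJ/mol.
E(D) − E(B) = 12.2 − 12.5 = -0.3 kJ/mol.

-0.3 kJ/mol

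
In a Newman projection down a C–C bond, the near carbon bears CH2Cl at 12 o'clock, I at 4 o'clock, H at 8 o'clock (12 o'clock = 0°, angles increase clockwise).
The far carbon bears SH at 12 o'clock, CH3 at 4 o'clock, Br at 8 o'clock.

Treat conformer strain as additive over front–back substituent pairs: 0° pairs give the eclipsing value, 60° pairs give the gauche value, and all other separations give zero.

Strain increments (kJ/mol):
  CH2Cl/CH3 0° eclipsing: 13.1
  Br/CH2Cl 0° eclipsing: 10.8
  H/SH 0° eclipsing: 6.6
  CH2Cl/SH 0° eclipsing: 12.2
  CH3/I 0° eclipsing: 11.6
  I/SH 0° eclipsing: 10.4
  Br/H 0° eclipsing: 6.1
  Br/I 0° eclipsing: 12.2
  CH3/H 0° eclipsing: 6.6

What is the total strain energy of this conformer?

29.9 kJ/mol

This conformer (eclipsed): CH2Cl–SH eclipsed, I–CH3 eclipsed, H–Br eclipsed; 12.2 + 11.6 + 6.1 = 29.9 kJ/mol.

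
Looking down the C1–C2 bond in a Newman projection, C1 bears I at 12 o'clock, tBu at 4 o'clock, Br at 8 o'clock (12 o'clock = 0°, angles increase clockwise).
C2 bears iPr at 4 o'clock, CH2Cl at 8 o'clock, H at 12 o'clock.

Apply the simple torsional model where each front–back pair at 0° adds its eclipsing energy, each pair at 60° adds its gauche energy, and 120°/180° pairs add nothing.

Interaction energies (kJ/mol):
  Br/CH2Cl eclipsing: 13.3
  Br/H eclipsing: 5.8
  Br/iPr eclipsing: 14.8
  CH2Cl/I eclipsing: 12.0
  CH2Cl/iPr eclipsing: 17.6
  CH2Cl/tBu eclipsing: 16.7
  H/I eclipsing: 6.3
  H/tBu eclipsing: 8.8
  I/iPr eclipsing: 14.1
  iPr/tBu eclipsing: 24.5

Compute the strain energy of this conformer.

44.1 kJ/mol

This conformer (eclipsed): I–H eclipsed, tBu–iPr eclipsed, Br–CH2Cl eclipsed; 6.3 + 24.5 + 13.3 = 44.1 kJ/mol.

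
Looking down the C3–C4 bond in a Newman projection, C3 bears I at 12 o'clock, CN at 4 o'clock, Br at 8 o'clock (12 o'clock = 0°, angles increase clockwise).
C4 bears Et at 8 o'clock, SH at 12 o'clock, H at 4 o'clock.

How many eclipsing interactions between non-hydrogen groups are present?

2

Non-H eclipsing pairs: I(0°)/SH(0°); Br(240°)/Et(240°) — 2 interactions.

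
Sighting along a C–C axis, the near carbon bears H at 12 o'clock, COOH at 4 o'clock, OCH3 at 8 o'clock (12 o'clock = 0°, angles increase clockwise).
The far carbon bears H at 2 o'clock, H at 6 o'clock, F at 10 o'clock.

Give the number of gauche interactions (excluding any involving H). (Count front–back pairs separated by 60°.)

1

Non-H gauche pairs: OCH3(240°)/F(300°) — 1 interaction.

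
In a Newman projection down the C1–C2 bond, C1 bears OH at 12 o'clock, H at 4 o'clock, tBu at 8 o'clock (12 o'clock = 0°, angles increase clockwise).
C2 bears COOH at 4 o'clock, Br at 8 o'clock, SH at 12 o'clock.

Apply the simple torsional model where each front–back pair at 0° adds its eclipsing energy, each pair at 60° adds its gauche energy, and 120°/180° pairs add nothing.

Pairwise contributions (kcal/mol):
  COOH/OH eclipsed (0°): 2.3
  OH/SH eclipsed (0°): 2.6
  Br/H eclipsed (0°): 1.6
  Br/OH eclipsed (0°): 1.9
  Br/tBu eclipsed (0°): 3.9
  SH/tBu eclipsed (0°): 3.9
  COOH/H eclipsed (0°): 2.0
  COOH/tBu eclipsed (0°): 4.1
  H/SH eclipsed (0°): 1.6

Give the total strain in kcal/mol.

8.5 kcal/mol

This conformer (eclipsed): OH–SH eclipsed, H–COOH eclipsed, tBu–Br eclipsed; 2.6 + 2.0 + 3.9 = 8.5 kcal/mol.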